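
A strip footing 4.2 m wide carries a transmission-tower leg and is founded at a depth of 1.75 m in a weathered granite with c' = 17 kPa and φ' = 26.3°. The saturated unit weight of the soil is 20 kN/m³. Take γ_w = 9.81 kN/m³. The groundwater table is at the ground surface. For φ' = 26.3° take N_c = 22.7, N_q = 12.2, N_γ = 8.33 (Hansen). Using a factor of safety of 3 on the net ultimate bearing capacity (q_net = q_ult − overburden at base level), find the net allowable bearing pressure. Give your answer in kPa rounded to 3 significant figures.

q_all(net) ≈ 255 kPa

With the water table at the surface the whole profile is submerged: γ' = 20 − 9.81 = 10.19 kN/m³, so q = γ'·D_f = 17.832 kPa; the same γ' applies in the ½γBN_γ term.
q_ult = c·N_c + q·N_q + 0.5·γ·B·N_γ
     = 17 × 22.7 + 17.832 × 12.2 + 0.5 × 10.19 × 4.2 × 8.33
     = 385.9 + 217.56 + 178.25 = 781.71 kPa.
q_net = 781.71 − 17.832 = 763.88 kPa.
q_all(net) = 763.88 / 3 = 254.63 kPa.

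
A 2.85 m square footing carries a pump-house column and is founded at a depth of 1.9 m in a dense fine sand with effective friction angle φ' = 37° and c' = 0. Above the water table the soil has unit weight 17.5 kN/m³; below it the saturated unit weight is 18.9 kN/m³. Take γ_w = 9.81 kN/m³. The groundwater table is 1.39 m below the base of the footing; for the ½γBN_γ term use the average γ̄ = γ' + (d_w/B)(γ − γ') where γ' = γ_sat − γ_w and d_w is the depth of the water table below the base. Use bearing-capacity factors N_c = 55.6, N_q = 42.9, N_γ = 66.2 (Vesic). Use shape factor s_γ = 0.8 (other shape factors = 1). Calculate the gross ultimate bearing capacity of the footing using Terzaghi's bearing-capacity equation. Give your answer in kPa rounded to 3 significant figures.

Overburden at base level: q = 17.5 × 1.9 = 33.25 kPa.
The water table is 1.39 m below the base (< B = 2.85 m), so the ½γBN_γ term uses γ̄ = γ' + (d_w/B)(γ − γ') = 9.09 + (1.39/2.85)(17.5 − 9.09) = 13.192 kN/m³.
Surcharge term q·N_q = 33.25 × 42.9 = 1426.4 kPa; self-weight term 0.5·γ·B·N_γ·s_γ = 0.5 × 13.192 × 2.85 × 66.2 × 0.8 = 995.55 kPa.
q_ult = 1426.4 + 995.55 = 2422 kPa.

q_ult ≈ 2420 kPa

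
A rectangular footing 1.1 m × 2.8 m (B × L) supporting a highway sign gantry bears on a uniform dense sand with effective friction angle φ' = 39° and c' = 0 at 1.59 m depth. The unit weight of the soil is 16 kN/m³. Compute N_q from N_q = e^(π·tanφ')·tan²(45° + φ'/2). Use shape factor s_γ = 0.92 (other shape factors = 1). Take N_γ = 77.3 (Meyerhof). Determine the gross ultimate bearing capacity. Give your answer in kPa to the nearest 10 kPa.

tan39° = 0.8098, so N_q = e^(π×0.8098)·tan²(64.5°) = 12.731 × 4.395 = 55.96.
q = γ·D_f = 16 × 1.59 = 25.44 kPa.
q·N_q = 25.44 × 55.957 = 1423.6 kPa
0.5·γ·B·N_γ·s_γ = 0.5 × 16 × 1.1 × 77.3 × 0.92 = 625.82 kPa
q_ult = 1423.6 + 625.82 = 2049.4 kPa.

q_ult ≈ 2050 kPa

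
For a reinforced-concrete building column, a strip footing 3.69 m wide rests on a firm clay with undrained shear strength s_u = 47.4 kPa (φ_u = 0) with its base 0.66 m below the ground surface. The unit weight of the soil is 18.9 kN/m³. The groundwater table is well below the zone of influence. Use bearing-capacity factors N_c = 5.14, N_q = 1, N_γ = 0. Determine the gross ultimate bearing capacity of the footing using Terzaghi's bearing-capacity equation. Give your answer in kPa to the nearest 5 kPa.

q_ult ≈ 255 kPa

Effective surcharge at the founding depth q = γ·D_f = 18.9 × 0.66 = 12.474 kPa.
q_ult = c·N_c + q·N_q
     = 47.4 × 5.14 + 12.474 × 1
     = 243.64 + 12.474 = 256.11 kPa.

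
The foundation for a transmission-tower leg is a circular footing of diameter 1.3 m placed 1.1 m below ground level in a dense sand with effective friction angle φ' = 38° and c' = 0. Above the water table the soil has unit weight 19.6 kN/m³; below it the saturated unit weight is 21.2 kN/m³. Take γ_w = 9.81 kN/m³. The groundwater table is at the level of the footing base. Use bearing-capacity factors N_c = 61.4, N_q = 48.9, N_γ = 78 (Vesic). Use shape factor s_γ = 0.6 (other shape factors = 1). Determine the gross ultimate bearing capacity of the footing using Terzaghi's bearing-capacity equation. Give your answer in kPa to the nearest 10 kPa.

q_ult ≈ 1400 kPa

Overburden at base level: q = 19.6 × 1.1 = 21.56 kPa.
Below the base the soil is submerged, so the ½γBN_γ term uses γ' = 21.2 − 9.81 = 11.39 kN/m³.
Surcharge term q·N_q = 21.56 × 48.9 = 1054.3 kPa; self-weight term 0.5·γ·B·N_γ·s_γ = 0.5 × 11.39 × 1.3 × 78 × 0.6 = 346.48 kPa.
q_ult = 1054.3 + 346.48 = 1400.8 kPa.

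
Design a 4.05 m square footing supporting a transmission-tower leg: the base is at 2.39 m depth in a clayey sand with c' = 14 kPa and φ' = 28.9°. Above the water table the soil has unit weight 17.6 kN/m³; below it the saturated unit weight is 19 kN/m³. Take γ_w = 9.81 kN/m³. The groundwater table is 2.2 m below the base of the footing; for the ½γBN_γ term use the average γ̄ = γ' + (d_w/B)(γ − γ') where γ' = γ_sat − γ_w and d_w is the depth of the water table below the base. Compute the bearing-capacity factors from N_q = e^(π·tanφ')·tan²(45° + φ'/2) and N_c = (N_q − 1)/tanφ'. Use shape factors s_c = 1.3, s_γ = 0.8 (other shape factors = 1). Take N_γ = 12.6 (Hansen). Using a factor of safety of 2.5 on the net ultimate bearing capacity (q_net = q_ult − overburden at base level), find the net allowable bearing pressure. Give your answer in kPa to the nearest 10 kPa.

q_all(net) ≈ 570 kPa

N_q = e^(π·tan28.9°)·tan²(59.45°) = 16.26; N_c = (N_q − 1)/tanφ' = 27.65.
q = γ·D_f = 17.6 × 2.39 = 42.064 kPa.
γ' = 9.19 kN/m³; averaging over the depth B below the base, γ̄ = γ' + (d_w/B)(γ − γ') = 13.758 kN/m³.
c·N_c·s_c = 14 × 27.645 × 1.3 = 503.14 kPa
q·N_q = 42.064 × 16.261 = 684 kPa
0.5·γ·B·N_γ·s_γ = 0.5 × 13.758 × 4.05 × 12.6 × 0.8 = 280.84 kPa
q_ult = 503.14 + 684 + 280.84 = 1468 kPa.
q_net = 1468 − 42.064 = 1425.9 kPa.
q_all(net) = 1425.9 / 2.5 = 570.37 kPa.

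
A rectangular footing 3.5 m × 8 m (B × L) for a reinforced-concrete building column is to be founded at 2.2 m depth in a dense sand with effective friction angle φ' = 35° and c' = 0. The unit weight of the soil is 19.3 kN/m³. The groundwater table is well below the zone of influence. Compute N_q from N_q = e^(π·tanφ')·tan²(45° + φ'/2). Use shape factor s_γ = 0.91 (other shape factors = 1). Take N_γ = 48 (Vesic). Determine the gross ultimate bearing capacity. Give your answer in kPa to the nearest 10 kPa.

q_ult ≈ 2890 kPa

tan35° = 0.7002, so N_q = e^(π×0.7002)·tan²(62.5°) = 9.023 × 3.69 = 33.3.
q = γ·D_f = 19.3 × 2.2 = 42.46 kPa.
q·N_q = 42.46 × 33.296 = 1413.8 kPa
0.5·γ·B·N_γ·s_γ = 0.5 × 19.3 × 3.5 × 48 × 0.91 = 1475.3 kPa
q_ult = 1413.8 + 1475.3 = 2889 kPa.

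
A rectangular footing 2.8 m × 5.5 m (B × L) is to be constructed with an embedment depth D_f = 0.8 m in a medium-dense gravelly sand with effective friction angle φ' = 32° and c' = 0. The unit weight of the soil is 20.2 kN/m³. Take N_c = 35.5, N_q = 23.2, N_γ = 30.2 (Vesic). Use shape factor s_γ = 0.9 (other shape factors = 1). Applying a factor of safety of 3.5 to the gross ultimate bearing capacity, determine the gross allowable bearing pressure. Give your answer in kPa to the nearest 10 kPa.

Effective surcharge at the founding depth q = γ·D_f = 20.2 × 0.8 = 16.16 kPa.
q_ult = q·N_q + 0.5·γ·B·N_γ·s_γ
     = 16.16 × 23.2 + 0.5 × 20.2 × 2.8 × 30.2 × 0.9
     = 374.91 + 768.65 = 1143.6 kPa.
q_all = q_ult / FS = 1143.6 / 3.5 = 326.73 kPa.

q_all ≈ 330 kPa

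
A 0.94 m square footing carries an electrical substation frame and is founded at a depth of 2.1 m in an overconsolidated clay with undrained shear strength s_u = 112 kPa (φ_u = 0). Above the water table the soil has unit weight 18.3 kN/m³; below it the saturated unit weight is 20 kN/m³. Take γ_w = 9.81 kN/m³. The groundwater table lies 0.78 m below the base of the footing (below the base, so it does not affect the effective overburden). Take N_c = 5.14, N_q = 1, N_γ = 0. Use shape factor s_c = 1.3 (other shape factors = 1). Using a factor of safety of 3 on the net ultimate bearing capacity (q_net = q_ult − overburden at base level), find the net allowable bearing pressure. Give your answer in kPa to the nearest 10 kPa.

q = γ·D_f = 18.3 × 2.1 = 38.43 kPa.
c·N_c·s_c = 112 × 5.14 × 1.3 = 748.38 kPa
q·N_q = 38.43 × 1 = 38.43 kPa
q_ult = 748.38 + 38.43 = 786.81 kPa.
q_net = 786.81 − 38.43 = 748.38 kPa.
q_all(net) = 748.38 / 3 = 249.46 kPa.

q_all(net) ≈ 250 kPa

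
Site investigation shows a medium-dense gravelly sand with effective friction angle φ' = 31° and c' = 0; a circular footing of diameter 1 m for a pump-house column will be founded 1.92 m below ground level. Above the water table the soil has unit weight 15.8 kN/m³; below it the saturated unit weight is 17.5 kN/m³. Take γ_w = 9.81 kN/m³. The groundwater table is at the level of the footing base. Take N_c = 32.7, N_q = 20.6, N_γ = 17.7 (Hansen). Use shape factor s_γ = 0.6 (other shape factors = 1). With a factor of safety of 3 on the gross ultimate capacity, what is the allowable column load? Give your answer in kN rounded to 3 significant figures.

P_all ≈ 174 kN

Overburden at base level: q = 15.8 × 1.92 = 30.336 kPa.
Below the base the soil is submerged, so the ½γBN_γ term uses γ' = 17.5 − 9.81 = 7.69 kN/m³.
Surcharge term q·N_q = 30.336 × 20.6 = 624.92 kPa; self-weight term 0.5·γ·B·N_γ·s_γ = 0.5 × 7.69 × 1 × 17.7 × 0.6 = 40.834 kPa.
q_ult = 624.92 + 40.834 = 665.76 kPa.
Gross allowable pressure q_all = 665.76 / 3 = 221.92 kPa.
Footing area = 0.7854 m², so allowable column load = 221.92 × 0.7854 = 174.29 kN.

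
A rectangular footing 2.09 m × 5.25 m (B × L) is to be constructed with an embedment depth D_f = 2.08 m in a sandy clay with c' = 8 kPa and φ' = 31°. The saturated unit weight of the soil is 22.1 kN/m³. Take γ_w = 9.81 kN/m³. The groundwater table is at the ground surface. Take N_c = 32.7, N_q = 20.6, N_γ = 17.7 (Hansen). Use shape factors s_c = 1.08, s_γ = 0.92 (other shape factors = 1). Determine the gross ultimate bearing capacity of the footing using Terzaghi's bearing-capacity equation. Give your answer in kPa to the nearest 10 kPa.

With the water table at the surface the whole profile is submerged: γ' = 22.1 − 9.81 = 12.29 kN/m³, so q = γ'·D_f = 25.563 kPa; the same γ' applies in the ½γBN_γ term.
q_ult = c·N_c·s_c + q·N_q + 0.5·γ·B·N_γ·s_γ
     = 8 × 32.7 × 1.08 + 25.563 × 20.6 + 0.5 × 12.29 × 2.09 × 17.7 × 0.92
     = 282.53 + 526.6 + 209.14 = 1018.3 kPa.

q_ult ≈ 1020 kPa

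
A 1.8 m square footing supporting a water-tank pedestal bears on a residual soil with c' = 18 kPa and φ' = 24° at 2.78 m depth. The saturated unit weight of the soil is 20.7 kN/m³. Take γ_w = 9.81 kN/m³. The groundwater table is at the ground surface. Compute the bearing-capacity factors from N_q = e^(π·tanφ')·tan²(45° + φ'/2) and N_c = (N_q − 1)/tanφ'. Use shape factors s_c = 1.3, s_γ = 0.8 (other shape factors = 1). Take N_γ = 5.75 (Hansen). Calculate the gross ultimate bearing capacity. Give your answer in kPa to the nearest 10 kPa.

tan24° = 0.4452, so N_q = e^(π×0.4452)·tan²(57°) = 4.05 × 2.371 = 9.6.
N_c = (9.6 − 1)/tan24° = 19.32.
With the water table at the surface the whole profile is submerged: γ' = 20.7 − 9.81 = 10.89 kN/m³, so q = γ'·D_f = 30.274 kPa; the same γ' applies in the ½γBN_γ term.
q_ult = c·N_c·s_c + q·N_q + 0.5·γ·B·N_γ·s_γ
     = 18 × 19.324 × 1.3 + 30.274 × 9.6034 + 0.5 × 10.89 × 1.8 × 5.75 × 0.8
     = 452.17 + 290.74 + 45.085 = 787.99 kPa.

q_ult ≈ 790 kPa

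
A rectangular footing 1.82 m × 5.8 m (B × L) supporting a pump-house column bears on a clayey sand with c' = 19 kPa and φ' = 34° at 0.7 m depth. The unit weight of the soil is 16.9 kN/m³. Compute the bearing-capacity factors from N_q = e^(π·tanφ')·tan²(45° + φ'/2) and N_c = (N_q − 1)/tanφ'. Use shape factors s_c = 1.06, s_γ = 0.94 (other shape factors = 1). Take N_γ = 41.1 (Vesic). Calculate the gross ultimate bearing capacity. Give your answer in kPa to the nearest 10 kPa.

q_ult ≈ 1790 kPa

tan34° = 0.6745, so N_q = e^(π×0.6745)·tan²(62°) = 8.323 × 3.537 = 29.44.
N_c = (29.44 − 1)/tan34° = 42.16.
Overburden at base level: q = 16.9 × 0.7 = 11.83 kPa.
Cohesion term c·N_c·s_c = 19 × 42.164 × 1.06 = 849.18 kPa; surcharge term q·N_q = 11.83 × 29.44 = 348.27 kPa; self-weight term 0.5·γ·B·N_γ·s_γ = 0.5 × 16.9 × 1.82 × 41.1 × 0.94 = 594.15 kPa.
q_ult = 849.18 + 348.27 + 594.15 = 1791.6 kPa.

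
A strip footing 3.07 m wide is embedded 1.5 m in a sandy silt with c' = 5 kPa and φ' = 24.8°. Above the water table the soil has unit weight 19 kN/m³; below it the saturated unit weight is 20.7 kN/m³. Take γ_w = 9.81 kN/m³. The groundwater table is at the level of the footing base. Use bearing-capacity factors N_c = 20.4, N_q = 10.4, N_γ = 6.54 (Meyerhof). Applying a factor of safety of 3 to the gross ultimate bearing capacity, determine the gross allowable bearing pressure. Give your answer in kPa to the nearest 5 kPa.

q_all ≈ 170 kPa

Effective surcharge at the founding depth q = γ·D_f = 19 × 1.5 = 28.5 kPa.
The water table coincides with the base, so in the self-weight term γ → γ' = 10.89 kN/m³.
q_ult = c·N_c + q·N_q + 0.5·γ·B·N_γ
     = 5 × 20.4 + 28.5 × 10.4 + 0.5 × 10.89 × 3.07 × 6.54
     = 102 + 296.4 + 109.32 = 507.72 kPa.
q_all = q_ult / FS = 507.72 / 3 = 169.24 kPa.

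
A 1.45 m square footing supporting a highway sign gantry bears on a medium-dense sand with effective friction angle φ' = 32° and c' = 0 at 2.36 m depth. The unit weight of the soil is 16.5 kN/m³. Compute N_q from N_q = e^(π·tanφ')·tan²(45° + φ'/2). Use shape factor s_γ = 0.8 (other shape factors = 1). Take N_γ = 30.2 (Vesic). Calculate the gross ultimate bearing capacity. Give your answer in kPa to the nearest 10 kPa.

q_ult ≈ 1190 kPa

tan32° = 0.6249, so N_q = e^(π×0.6249)·tan²(61°) = 7.121 × 3.255 = 23.18.
q = γ·D_f = 16.5 × 2.36 = 38.94 kPa.
q·N_q = 38.94 × 23.177 = 902.5 kPa
0.5·γ·B·N_γ·s_γ = 0.5 × 16.5 × 1.45 × 30.2 × 0.8 = 289.01 kPa
q_ult = 902.5 + 289.01 = 1191.5 kPa.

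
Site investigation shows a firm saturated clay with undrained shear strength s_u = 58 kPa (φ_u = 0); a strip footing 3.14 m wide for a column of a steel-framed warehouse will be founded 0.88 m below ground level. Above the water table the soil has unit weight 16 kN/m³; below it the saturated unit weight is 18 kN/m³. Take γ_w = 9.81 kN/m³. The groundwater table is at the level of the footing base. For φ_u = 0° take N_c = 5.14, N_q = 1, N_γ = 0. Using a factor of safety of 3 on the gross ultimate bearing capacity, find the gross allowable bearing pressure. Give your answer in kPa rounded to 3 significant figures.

q_all ≈ 104 kPa

Overburden at base level: q = 16 × 0.88 = 14.08 kPa.
Cohesion term c·N_c = 58 × 5.14 = 298.12 kPa; surcharge term q·N_q = 14.08 × 1 = 14.08 kPa.
q_ult = 298.12 + 14.08 = 312.2 kPa.
q_all = 312.2 / 3 = 104.07 kPa.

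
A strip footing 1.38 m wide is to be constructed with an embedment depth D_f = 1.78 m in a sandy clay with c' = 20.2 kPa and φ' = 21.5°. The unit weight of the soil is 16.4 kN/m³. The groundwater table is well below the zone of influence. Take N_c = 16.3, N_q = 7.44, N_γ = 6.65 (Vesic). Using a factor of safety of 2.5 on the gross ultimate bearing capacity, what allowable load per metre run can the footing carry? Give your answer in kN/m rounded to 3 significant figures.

≈ 343 kN/m

q = γ·D_f = 16.4 × 1.78 = 29.192 kPa.
c·N_c = 20.2 × 16.3 = 329.26 kPa
q·N_q = 29.192 × 7.44 = 217.19 kPa
0.5·γ·B·N_γ = 0.5 × 16.4 × 1.38 × 6.65 = 75.251 kPa
q_ult = 329.26 + 217.19 + 75.251 = 621.7 kPa.
Gross allowable pressure q_all = 621.7 / 2.5 = 248.68 kPa.
Allowable wall load = q_all × B = 248.68 × 1.38 = 343.18 kN per metre run.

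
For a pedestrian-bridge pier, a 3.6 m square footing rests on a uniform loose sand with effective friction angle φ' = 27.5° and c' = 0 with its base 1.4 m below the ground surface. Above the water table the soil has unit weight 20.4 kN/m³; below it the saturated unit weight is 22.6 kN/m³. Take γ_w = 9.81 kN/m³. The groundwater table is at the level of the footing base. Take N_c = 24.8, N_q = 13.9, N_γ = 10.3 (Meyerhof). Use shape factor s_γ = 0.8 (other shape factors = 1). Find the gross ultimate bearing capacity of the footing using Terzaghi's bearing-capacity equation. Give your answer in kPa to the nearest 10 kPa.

q_ult ≈ 590 kPa

q = γ·D_f = 20.4 × 1.4 = 28.56 kPa.
For the ½γBN_γ term take γ' = 22.6 − 9.81 = 12.79 kN/m³ (soil below base is submerged).
q·N_q = 28.56 × 13.9 = 396.98 kPa
0.5·γ·B·N_γ·s_γ = 0.5 × 12.79 × 3.6 × 10.3 × 0.8 = 189.7 kPa
q_ult = 396.98 + 189.7 = 586.69 kPa.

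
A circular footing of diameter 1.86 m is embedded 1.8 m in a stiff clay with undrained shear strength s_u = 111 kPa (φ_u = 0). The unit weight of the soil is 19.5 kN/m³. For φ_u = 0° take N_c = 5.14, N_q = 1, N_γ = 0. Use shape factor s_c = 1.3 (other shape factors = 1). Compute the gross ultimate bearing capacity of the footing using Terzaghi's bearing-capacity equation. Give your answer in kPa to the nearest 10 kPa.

Overburden at base level: q = 19.5 × 1.8 = 35.1 kPa.
Cohesion term c·N_c·s_c = 111 × 5.14 × 1.3 = 741.7 kPa; surcharge term q·N_q = 35.1 × 1 = 35.1 kPa.
q_ult = 741.7 + 35.1 = 776.8 kPa.

q_ult ≈ 780 kPa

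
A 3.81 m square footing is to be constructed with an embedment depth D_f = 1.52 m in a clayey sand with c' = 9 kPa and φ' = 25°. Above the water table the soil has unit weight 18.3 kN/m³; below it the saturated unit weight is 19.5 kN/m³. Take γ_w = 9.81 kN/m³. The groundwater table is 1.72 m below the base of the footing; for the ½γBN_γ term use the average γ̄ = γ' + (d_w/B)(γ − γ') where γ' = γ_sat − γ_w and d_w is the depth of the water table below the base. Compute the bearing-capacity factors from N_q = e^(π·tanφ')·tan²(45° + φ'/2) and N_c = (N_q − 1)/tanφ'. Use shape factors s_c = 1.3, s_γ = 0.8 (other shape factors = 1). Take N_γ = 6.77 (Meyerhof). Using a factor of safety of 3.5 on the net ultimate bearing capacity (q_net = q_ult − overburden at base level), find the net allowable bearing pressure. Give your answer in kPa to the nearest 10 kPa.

N_q = e^(π·tan25°)·tan²(57.5°) = 10.66; N_c = (N_q − 1)/tanφ' = 20.72.
Overburden at base level: q = 18.3 × 1.52 = 27.816 kPa.
The water table is 1.72 m below the base (< B = 3.81 m), so the ½γBN_γ term uses γ̄ = γ' + (d_w/B)(γ − γ') = 9.69 + (1.72/3.81)(18.3 − 9.69) = 13.577 kN/m³.
Cohesion term c·N_c·s_c = 9 × 20.721 × 1.3 = 242.43 kPa; surcharge term q·N_q = 27.816 × 10.662 = 296.58 kPa; self-weight term 0.5·γ·B·N_γ·s_γ = 0.5 × 13.577 × 3.81 × 6.77 × 0.8 = 140.08 kPa.
q_ult = 242.43 + 296.58 + 140.08 = 679.09 kPa.
q_net = 679.09 − 27.816 = 651.27 kPa.
q_all(net) = 651.27 / 3.5 = 186.08 kPa.

q_all(net) ≈ 190 kPa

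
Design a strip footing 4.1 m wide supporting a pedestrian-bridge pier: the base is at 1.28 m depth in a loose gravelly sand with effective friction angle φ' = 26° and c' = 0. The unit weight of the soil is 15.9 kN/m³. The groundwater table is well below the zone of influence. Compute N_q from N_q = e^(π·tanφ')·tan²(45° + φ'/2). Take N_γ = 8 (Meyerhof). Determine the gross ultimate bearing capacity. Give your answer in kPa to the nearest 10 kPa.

tan26° = 0.4877, so N_q = e^(π×0.4877)·tan²(58°) = 4.629 × 2.561 = 11.85.
q = γ·D_f = 15.9 × 1.28 = 20.352 kPa.
q·N_q = 20.352 × 11.854 = 241.26 kPa
0.5·γ·B·N_γ = 0.5 × 15.9 × 4.1 × 8 = 260.76 kPa
q_ult = 241.26 + 260.76 = 502.02 kPa.

q_ult ≈ 500 kPa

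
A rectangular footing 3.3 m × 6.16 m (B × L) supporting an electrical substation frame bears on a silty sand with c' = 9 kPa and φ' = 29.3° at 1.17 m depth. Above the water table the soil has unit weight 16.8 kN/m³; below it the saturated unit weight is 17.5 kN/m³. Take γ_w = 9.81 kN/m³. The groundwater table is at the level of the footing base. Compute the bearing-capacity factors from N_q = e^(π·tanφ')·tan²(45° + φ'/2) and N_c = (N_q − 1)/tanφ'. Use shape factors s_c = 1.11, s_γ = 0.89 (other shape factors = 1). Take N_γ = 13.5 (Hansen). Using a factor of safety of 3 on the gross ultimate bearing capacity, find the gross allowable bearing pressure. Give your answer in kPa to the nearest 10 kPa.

q_all ≈ 260 kPa

N_q = e^(π·tan29.3°)·tan²(59.65°) = 17; N_c = (N_q − 1)/tanφ' = 28.52.
Overburden at base level: q = 16.8 × 1.17 = 19.656 kPa.
Below the base the soil is submerged, so the ½γBN_γ term uses γ' = 17.5 − 9.81 = 7.69 kN/m³.
Cohesion term c·N_c·s_c = 9 × 28.52 × 1.11 = 284.91 kPa; surcharge term q·N_q = 19.656 × 17.004 = 334.24 kPa; self-weight term 0.5·γ·B·N_γ·s_γ = 0.5 × 7.69 × 3.3 × 13.5 × 0.89 = 152.45 kPa.
q_ult = 284.91 + 334.24 + 152.45 = 771.6 kPa.
q_all = 771.6 / 3 = 257.2 kPa.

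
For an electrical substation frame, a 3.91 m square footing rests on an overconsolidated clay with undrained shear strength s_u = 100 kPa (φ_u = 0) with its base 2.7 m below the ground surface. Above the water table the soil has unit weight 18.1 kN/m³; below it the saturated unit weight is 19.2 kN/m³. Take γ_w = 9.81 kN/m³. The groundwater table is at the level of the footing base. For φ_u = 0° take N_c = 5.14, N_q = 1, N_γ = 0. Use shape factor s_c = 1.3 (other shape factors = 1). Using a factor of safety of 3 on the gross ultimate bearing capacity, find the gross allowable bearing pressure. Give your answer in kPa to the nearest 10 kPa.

q_all ≈ 240 kPa

Effective surcharge at the founding depth q = γ·D_f = 18.1 × 2.7 = 48.87 kPa.
q_ult = c·N_c·s_c + q·N_q
     = 100 × 5.14 × 1.3 + 48.87 × 1
     = 668.2 + 48.87 = 717.07 kPa.
q_all = 717.07 / 3 = 239.02 kPa.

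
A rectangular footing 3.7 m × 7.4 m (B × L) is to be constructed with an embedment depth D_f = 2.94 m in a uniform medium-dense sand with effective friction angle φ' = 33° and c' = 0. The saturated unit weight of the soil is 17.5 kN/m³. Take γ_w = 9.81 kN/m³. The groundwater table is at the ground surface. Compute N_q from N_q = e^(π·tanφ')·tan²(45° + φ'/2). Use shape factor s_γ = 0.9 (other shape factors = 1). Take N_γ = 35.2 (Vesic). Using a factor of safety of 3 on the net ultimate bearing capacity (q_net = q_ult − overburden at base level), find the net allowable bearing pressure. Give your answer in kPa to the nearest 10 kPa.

N_q = e^(π·tan33°)·tan²(61.5°) = 26.09.
With the water table at the surface the whole profile is submerged: γ' = 17.5 − 9.81 = 7.69 kN/m³, so q = γ'·D_f = 22.609 kPa; the same γ' applies in the ½γBN_γ term.
q_ult = q·N_q + 0.5·γ·B·N_γ·s_γ
     = 22.609 × 26.092 + 0.5 × 7.69 × 3.7 × 35.2 × 0.9
     = 589.9 + 450.7 = 1040.6 kPa.
q_net = 1040.6 − 22.609 = 1018 kPa.
q_all(net) = 1018 / 3 = 339.33 kPa.

q_all(net) ≈ 340 kPa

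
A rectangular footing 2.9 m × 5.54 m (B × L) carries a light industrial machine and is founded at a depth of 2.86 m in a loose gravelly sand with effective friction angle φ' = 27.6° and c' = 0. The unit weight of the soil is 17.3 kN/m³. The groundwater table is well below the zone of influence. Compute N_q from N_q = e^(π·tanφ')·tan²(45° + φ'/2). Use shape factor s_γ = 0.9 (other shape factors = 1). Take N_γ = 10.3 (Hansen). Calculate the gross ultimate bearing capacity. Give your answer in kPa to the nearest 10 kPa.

tan27.6° = 0.5228, so N_q = e^(π×0.5228)·tan²(58.8°) = 5.167 × 2.726 = 14.09.
q = γ·D_f = 17.3 × 2.86 = 49.478 kPa.
q·N_q = 49.478 × 14.089 = 697.09 kPa
0.5·γ·B·N_γ·s_γ = 0.5 × 17.3 × 2.9 × 10.3 × 0.9 = 232.54 kPa
q_ult = 697.09 + 232.54 = 929.63 kPa.

q_ult ≈ 930 kPa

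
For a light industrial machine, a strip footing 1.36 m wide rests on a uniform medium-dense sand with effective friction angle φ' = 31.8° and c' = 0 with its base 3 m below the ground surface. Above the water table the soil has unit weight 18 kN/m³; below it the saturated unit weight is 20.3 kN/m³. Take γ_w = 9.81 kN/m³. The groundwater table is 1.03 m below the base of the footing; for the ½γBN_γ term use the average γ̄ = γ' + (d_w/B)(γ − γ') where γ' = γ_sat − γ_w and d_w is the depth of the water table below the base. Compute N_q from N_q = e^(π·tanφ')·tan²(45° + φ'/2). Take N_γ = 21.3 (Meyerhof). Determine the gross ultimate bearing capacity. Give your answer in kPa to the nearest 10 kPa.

q_ult ≈ 1460 kPa

tan31.8° = 0.62, so N_q = e^(π×0.62)·tan²(60.9°) = 7.014 × 3.228 = 22.64.
Effective surcharge at the founding depth q = γ·D_f = 18 × 3 = 54 kPa.
With d_w = 1.03 m < B, γ̄ = 10.49 + (1.03/1.36) × (18 − 10.49) = 16.178 kN/m³.
q_ult = q·N_q + 0.5·γ·B·N_γ
     = 54 × 22.64 + 0.5 × 16.178 × 1.36 × 21.3
     = 1222.6 + 234.32 = 1456.9 kPa.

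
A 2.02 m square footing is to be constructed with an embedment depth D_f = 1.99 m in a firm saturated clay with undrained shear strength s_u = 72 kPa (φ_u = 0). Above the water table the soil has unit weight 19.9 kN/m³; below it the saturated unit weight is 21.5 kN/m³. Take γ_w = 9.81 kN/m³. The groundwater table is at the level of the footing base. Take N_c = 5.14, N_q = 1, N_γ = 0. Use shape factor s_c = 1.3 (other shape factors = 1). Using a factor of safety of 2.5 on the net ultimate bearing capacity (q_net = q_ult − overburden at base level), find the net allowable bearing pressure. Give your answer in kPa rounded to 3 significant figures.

q_all(net) ≈ 192 kPa

q = γ·D_f = 19.9 × 1.99 = 39.601 kPa.
c·N_c·s_c = 72 × 5.14 × 1.3 = 481.1 kPa
q·N_q = 39.601 × 1 = 39.601 kPa
q_ult = 481.1 + 39.601 = 520.7 kPa.
q_net = 520.7 − 39.601 = 481.1 kPa.
q_all(net) = 481.1 / 2.5 = 192.44 kPa.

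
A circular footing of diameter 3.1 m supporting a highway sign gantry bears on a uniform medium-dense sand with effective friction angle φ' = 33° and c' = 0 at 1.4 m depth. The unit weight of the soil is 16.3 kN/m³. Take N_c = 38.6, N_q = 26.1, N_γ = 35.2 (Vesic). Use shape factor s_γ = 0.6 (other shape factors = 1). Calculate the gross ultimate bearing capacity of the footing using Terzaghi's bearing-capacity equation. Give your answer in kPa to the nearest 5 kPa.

Overburden at base level: q = 16.3 × 1.4 = 22.82 kPa.
Surcharge term q·N_q = 22.82 × 26.1 = 595.6 kPa; self-weight term 0.5·γ·B·N_γ·s_γ = 0.5 × 16.3 × 3.1 × 35.2 × 0.6 = 533.6 kPa.
q_ult = 595.6 + 533.6 = 1129.2 kPa.

q_ult ≈ 1130 kPa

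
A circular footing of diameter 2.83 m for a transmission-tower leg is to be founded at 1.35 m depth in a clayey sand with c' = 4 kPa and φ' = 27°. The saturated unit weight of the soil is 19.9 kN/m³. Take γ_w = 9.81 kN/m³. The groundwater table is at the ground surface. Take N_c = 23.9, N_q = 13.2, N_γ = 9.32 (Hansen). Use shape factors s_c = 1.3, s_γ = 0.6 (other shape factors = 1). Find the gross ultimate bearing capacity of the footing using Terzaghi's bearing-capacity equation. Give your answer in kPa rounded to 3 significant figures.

q_ult ≈ 384 kPa

γ' = 19.9 − 9.81 = 10.09 kN/m³ (submerged throughout). q = 10.09 × 1.35 = 13.621 kPa; the same γ' applies in the ½γBN_γ term.
c·N_c·s_c = 4 × 23.9 × 1.3 = 124.28 kPa
q·N_q = 13.621 × 13.2 = 179.8 kPa
0.5·γ·B·N_γ·s_γ = 0.5 × 10.09 × 2.83 × 9.32 × 0.6 = 79.839 kPa
q_ult = 124.28 + 179.8 + 79.839 = 383.92 kPa.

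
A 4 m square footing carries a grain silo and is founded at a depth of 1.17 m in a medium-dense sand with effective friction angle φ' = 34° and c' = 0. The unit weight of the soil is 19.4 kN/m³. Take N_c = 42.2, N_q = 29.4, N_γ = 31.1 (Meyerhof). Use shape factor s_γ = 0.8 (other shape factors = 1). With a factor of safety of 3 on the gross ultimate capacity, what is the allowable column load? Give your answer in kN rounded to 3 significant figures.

P_all ≈ 8710 kN

q = γ·D_f = 19.4 × 1.17 = 22.698 kPa.
q·N_q = 22.698 × 29.4 = 667.32 kPa
0.5·γ·B·N_γ·s_γ = 0.5 × 19.4 × 4 × 31.1 × 0.8 = 965.34 kPa
q_ult = 667.32 + 965.34 = 1632.7 kPa.
Gross allowable pressure q_all = 1632.7 / 3 = 544.22 kPa.
Footing area = 16 m², so allowable column load = 544.22 × 16 = 8707.5 kN.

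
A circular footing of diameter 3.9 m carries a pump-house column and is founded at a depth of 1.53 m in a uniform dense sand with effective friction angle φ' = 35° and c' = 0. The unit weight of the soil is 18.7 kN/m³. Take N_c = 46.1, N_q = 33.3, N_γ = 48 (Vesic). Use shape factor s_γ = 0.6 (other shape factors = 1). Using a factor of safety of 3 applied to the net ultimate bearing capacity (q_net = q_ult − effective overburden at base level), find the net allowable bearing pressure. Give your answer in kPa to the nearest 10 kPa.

Effective surcharge at the founding depth q = γ·D_f = 18.7 × 1.53 = 28.611 kPa.
q_ult = q·N_q + 0.5·γ·B·N_γ·s_γ
     = 28.611 × 33.3 + 0.5 × 18.7 × 3.9 × 48 × 0.6
     = 952.75 + 1050.2 = 2002.9 kPa.
Net ultimate: q_net = 2002.9 − 28.611 = 1974.3 kPa.
q_all(net) = 1974.3 / 3 = 658.11 kPa.

q_all(net) ≈ 660 kPa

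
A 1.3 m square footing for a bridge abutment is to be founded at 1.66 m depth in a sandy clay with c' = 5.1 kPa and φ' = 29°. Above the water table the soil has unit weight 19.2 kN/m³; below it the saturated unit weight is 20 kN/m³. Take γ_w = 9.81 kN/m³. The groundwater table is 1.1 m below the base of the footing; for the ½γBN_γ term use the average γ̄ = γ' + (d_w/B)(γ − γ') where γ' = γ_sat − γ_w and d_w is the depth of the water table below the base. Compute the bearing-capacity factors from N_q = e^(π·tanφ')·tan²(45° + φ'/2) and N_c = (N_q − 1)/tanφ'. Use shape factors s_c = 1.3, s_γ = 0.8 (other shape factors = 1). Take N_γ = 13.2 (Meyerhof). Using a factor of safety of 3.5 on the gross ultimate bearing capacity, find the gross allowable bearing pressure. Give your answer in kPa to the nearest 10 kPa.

q_all ≈ 240 kPa

N_q = e^(π·tan29°)·tan²(59.5°) = 16.44; N_c = (N_q − 1)/tanφ' = 27.86.
Effective surcharge at the founding depth q = γ·D_f = 19.2 × 1.66 = 31.872 kPa.
With d_w = 1.1 m < B, γ̄ = 10.19 + (1.1/1.3) × (19.2 − 10.19) = 17.814 kN/m³.
q_ult = c·N_c·s_c + q·N_q + 0.5·γ·B·N_γ·s_γ
     = 5.1 × 27.86 × 1.3 + 31.872 × 16.443 + 0.5 × 17.814 × 1.3 × 13.2 × 0.8
     = 184.71 + 524.08 + 122.27 = 831.07 kPa.
q_all = 831.07 / 3.5 = 237.45 kPa.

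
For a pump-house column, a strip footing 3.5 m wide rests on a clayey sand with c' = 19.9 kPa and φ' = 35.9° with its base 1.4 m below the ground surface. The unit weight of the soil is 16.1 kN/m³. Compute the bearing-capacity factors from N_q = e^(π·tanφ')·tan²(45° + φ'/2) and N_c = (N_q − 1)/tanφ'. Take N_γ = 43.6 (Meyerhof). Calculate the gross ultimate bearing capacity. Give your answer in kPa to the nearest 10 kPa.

q_ult ≈ 3070 kPa

tan35.9° = 0.7239, so N_q = e^(π×0.7239)·tan²(62.95°) = 9.719 × 3.835 = 37.28.
N_c = (37.28 − 1)/tan35.9° = 50.11.
q = γ·D_f = 16.1 × 1.4 = 22.54 kPa.
c·N_c = 19.9 × 50.115 = 997.28 kPa
q·N_q = 22.54 × 37.277 = 840.22 kPa
0.5·γ·B·N_γ = 0.5 × 16.1 × 3.5 × 43.6 = 1228.4 kPa
q_ult = 997.28 + 840.22 + 1228.4 = 3065.9 kPa.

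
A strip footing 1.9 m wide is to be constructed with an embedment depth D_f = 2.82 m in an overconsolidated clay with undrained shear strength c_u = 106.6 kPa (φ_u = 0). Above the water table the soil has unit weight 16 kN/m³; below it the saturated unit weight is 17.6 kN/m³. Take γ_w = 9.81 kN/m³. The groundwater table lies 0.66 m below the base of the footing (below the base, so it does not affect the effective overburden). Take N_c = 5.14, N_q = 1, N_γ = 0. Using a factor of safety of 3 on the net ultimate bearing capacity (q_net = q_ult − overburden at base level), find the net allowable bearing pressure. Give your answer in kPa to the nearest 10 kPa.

Effective surcharge at the founding depth q = γ·D_f = 16 × 2.82 = 45.12 kPa.
q_ult = c·N_c + q·N_q
     = 106.6 × 5.14 + 45.12 × 1
     = 547.92 + 45.12 = 593.04 kPa.
q_net = 593.04 − 45.12 = 547.92 kPa.
q_all(net) = 547.92 / 3 = 182.64 kPa.

q_all(net) ≈ 180 kPa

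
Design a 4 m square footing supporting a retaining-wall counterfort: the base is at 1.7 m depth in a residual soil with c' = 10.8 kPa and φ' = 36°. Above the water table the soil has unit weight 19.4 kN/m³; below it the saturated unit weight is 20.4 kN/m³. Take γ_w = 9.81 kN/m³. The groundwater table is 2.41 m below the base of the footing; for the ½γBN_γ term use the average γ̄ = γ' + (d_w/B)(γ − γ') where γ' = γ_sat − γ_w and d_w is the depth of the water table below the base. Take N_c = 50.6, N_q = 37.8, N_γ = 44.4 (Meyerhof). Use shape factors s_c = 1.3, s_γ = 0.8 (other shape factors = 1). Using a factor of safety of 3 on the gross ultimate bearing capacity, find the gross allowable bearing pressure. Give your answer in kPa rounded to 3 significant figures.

q_all ≈ 1030 kPa

Overburden at base level: q = 19.4 × 1.7 = 32.98 kPa.
The water table is 2.41 m below the base (< B = 4 m), so the ½γBN_γ term uses γ̄ = γ' + (d_w/B)(γ − γ') = 10.59 + (2.41/4)(19.4 − 10.59) = 15.898 kN/m³.
Cohesion term c·N_c·s_c = 10.8 × 50.6 × 1.3 = 710.42 kPa; surcharge term q·N_q = 32.98 × 37.8 = 1246.6 kPa; self-weight term 0.5·γ·B·N_γ·s_γ = 0.5 × 15.898 × 4 × 44.4 × 0.8 = 1129.4 kPa.
q_ult = 710.42 + 1246.6 + 1129.4 = 3086.5 kPa.
q_all = 3086.5 / 3 = 1028.8 kPa.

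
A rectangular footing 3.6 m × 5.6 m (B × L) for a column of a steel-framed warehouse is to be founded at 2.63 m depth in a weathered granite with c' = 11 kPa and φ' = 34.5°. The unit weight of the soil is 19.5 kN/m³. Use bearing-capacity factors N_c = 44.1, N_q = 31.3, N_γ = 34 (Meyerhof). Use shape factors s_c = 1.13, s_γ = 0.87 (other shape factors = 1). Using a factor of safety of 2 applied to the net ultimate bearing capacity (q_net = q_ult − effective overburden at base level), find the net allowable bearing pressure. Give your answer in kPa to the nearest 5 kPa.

q = γ·D_f = 19.5 × 2.63 = 51.285 kPa.
c·N_c·s_c = 11 × 44.1 × 1.13 = 548.16 kPa
q·N_q = 51.285 × 31.3 = 1605.2 kPa
0.5·γ·B·N_γ·s_γ = 0.5 × 19.5 × 3.6 × 34 × 0.87 = 1038.3 kPa
q_ult = 548.16 + 1605.2 + 1038.3 = 3191.6 kPa.
Net ultimate: q_net = 3191.6 − 51.285 = 3140.4 kPa.
q_all(net) = 3140.4 / 2 = 1570.2 kPa.

q_all(net) ≈ 1570 kPa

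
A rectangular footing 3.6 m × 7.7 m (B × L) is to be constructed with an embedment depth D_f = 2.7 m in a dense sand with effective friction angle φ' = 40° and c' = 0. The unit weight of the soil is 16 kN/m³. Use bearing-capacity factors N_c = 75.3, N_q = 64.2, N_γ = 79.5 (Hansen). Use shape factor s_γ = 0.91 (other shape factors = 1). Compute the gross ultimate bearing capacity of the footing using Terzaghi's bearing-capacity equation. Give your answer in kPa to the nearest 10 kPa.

q_ult ≈ 4860 kPa

Overburden at base level: q = 16 × 2.7 = 43.2 kPa.
Surcharge term q·N_q = 43.2 × 64.2 = 2773.4 kPa; self-weight term 0.5·γ·B·N_γ·s_γ = 0.5 × 16 × 3.6 × 79.5 × 0.91 = 2083.5 kPa.
q_ult = 2773.4 + 2083.5 = 4857 kPa.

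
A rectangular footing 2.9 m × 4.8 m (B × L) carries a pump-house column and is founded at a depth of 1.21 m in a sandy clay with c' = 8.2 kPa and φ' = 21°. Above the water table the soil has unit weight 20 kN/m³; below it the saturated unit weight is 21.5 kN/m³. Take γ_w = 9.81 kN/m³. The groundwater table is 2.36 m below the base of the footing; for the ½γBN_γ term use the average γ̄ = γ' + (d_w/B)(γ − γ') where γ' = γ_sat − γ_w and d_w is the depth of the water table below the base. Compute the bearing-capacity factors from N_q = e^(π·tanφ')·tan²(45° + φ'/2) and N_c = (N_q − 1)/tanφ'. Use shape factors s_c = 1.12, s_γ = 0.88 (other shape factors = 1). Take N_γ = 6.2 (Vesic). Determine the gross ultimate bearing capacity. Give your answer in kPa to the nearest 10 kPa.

tan21° = 0.3839, so N_q = e^(π×0.3839)·tan²(55.5°) = 3.34 × 2.117 = 7.07.
N_c = (7.07 − 1)/tan21° = 15.81.
Overburden at base level: q = 20 × 1.21 = 24.2 kPa.
The water table is 2.36 m below the base (< B = 2.9 m), so the ½γBN_γ term uses γ̄ = γ' + (d_w/B)(γ − γ') = 11.69 + (2.36/2.9)(20 − 11.69) = 18.453 kN/m³.
Cohesion term c·N_c·s_c = 8.2 × 15.815 × 1.12 = 145.24 kPa; surcharge term q·N_q = 24.2 × 7.0708 = 171.11 kPa; self-weight term 0.5·γ·B·N_γ·s_γ = 0.5 × 18.453 × 2.9 × 6.2 × 0.88 = 145.98 kPa.
q_ult = 145.24 + 171.11 + 145.98 = 462.34 kPa.

q_ult ≈ 460 kPa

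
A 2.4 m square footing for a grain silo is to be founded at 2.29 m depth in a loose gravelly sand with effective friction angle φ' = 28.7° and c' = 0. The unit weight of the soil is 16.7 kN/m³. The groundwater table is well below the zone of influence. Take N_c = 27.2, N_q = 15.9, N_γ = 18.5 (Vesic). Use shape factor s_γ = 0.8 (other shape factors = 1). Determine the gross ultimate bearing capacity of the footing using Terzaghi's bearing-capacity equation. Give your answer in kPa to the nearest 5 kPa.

q_ult ≈ 905 kPa

q = γ·D_f = 16.7 × 2.29 = 38.243 kPa.
q·N_q = 38.243 × 15.9 = 608.06 kPa
0.5·γ·B·N_γ·s_γ = 0.5 × 16.7 × 2.4 × 18.5 × 0.8 = 296.59 kPa
q_ult = 608.06 + 296.59 = 904.66 kPa.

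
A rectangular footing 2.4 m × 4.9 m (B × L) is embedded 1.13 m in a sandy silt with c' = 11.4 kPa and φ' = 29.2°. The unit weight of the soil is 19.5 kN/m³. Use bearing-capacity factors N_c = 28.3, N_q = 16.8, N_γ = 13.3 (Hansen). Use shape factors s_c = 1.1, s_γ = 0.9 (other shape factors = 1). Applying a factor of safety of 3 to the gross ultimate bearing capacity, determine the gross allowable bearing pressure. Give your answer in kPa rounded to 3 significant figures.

Effective surcharge at the founding depth q = γ·D_f = 19.5 × 1.13 = 22.035 kPa.
q_ult = c·N_c·s_c + q·N_q + 0.5·γ·B·N_γ·s_γ
     = 11.4 × 28.3 × 1.1 + 22.035 × 16.8 + 0.5 × 19.5 × 2.4 × 13.3 × 0.9
     = 354.88 + 370.19 + 280.1 = 1005.2 kPa.
q_all = q_ult / FS = 1005.2 / 3 = 335.06 kPa.

q_all ≈ 335 kPa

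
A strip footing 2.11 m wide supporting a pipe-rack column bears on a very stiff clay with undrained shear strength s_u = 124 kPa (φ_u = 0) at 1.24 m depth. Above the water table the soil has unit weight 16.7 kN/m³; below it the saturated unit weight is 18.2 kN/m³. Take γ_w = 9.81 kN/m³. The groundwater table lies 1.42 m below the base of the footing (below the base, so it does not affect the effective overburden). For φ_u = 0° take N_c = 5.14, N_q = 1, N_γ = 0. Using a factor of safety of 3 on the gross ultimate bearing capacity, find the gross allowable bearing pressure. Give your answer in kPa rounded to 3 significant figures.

q_all ≈ 219 kPa

Effective surcharge at the founding depth q = γ·D_f = 16.7 × 1.24 = 20.708 kPa.
q_ult = c·N_c + q·N_q
     = 124 × 5.14 + 20.708 × 1
     = 637.36 + 20.708 = 658.07 kPa.
q_all = 658.07 / 3 = 219.36 kPa.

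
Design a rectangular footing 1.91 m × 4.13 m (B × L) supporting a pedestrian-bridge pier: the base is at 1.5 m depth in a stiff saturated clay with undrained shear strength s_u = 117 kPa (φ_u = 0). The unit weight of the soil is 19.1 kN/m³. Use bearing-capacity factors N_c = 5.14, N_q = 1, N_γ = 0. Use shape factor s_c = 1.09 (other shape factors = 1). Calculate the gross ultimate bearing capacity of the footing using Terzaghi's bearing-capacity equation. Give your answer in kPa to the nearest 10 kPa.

q_ult ≈ 680 kPa

Overburden at base level: q = 19.1 × 1.5 = 28.65 kPa.
Cohesion term c·N_c·s_c = 117 × 5.14 × 1.09 = 655.5 kPa; surcharge term q·N_q = 28.65 × 1 = 28.65 kPa.
q_ult = 655.5 + 28.65 = 684.15 kPa.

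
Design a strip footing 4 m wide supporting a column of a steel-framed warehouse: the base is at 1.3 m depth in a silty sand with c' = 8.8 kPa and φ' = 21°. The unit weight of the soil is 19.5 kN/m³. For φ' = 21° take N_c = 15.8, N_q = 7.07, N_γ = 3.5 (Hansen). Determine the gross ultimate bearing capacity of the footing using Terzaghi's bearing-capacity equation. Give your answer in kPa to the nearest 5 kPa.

q_ult ≈ 455 kPa

Overburden at base level: q = 19.5 × 1.3 = 25.35 kPa.
Cohesion term c·N_c = 8.8 × 15.8 = 139.04 kPa; surcharge term q·N_q = 25.35 × 7.07 = 179.22 kPa; self-weight term 0.5·γ·B·N_γ = 0.5 × 19.5 × 4 × 3.5 = 136.5 kPa.
q_ult = 139.04 + 179.22 + 136.5 = 454.76 kPa.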